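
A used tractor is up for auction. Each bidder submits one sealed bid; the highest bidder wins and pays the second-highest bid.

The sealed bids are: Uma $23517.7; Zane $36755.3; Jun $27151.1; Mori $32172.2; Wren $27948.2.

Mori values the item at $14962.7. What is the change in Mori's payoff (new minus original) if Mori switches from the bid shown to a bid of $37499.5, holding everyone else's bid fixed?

The highest bid among the other bidders is $36755.3; Mori's bid doesn't change that.
Original bid $32172.2: Mori is not highest (top rival bid is $36755.3); payoff $0.
Alternative bid $37499.5: Mori is highest, pays the top rival bid $36755.3; payoff $14962.7 − $36755.3 = −$21792.6.
Change in payoff = −$21792.6 − ($0) = −$21792.6.

−$21792.6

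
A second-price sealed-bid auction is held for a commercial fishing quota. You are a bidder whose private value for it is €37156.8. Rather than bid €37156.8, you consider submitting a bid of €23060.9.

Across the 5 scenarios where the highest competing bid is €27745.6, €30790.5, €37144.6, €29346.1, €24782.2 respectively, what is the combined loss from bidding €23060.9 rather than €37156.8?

The deviation costs you only when the competing bid falls strictly between €23060.9 and €37156.8; elsewhere both bids give the same outcome.
€27745.6: truthful payoff €9411.2, deviation payoff €0 → loss €9411.2.
€30790.5: truthful payoff €6366.3, deviation payoff €0 → loss €6366.3.
€37144.6: truthful payoff €12.2, deviation payoff €0 → loss €12.2.
€29346.1: truthful payoff €7810.7, deviation payoff €0 → loss €7810.7.
€24782.2: truthful payoff €12374.6, deviation payoff €0 → loss €12374.6.
Total loss = €9411.2 + €6366.3 + €12.2 + €7810.7 + €12374.6 = €35975.

€35975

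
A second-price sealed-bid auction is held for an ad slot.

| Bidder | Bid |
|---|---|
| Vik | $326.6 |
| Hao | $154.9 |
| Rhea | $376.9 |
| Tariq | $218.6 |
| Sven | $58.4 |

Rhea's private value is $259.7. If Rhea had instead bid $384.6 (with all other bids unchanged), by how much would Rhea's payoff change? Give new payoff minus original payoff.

$0

The highest bid among the other bidders is $326.6; Rhea's bid doesn't change that.
Original bid $376.9: Rhea is highest, pays the top rival bid $326.6; payoff $259.7 − $326.6 = −$66.9.
Alternative bid $384.6: Rhea is highest, pays the top rival bid $326.6; payoff $259.7 − $326.6 = −$66.9.
Change in payoff = −$66.9 − (−$66.9) = $0.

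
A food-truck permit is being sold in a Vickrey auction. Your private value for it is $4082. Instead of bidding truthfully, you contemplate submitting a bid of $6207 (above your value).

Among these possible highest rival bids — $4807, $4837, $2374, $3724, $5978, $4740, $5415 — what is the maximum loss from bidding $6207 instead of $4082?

$4807: truthful gives $0, deviation gives −$725 → loss $725.
$4837: truthful gives $0, deviation gives −$755 → loss $755.
$2374: same outcome either way → loss $0.
$3724: same outcome either way → loss $0.
$5978: truthful gives $0, deviation gives −$1896 → loss $1896.
$4740: truthful gives $0, deviation gives −$658 → loss $658.
$5415: truthful gives $0, deviation gives −$1333 → loss $1333.
Maximum loss: $1896.

$1896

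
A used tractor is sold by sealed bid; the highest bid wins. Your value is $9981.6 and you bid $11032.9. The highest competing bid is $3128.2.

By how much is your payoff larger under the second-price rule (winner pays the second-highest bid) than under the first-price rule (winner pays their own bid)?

You have the highest bid, so you win under either rule.
Second-price: pay $3128.2 → payoff $6853.4.
First-price: pay your own bid $11032.9 → payoff −$1051.3.
Difference = $6853.4 − (−$1051.3) = $7904.7.

$7904.7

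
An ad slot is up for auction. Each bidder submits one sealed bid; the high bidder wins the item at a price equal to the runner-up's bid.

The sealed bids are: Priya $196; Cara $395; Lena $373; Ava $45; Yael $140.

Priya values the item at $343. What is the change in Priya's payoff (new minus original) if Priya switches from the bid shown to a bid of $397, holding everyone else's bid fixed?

−$52

The highest bid among the other bidders is $395; Priya's bid doesn't change that.
Original bid $196: Priya is not highest (top rival bid is $395); payoff $0.
Alternative bid $397: Priya is highest, pays the top rival bid $395; payoff $343 − $395 = −$52.
Change in payoff = −$52 − ($0) = −$52.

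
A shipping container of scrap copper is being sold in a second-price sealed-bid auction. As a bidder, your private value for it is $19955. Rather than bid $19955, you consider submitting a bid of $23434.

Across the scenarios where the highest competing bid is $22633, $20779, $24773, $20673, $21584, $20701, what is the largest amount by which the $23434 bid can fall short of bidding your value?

$2678

$22633: truthful gives $0, deviation gives −$2678 → loss $2678.
$20779: truthful gives $0, deviation gives −$824 → loss $824.
$24773: same outcome either way → loss $0.
$20673: truthful gives $0, deviation gives −$718 → loss $718.
$21584: truthful gives $0, deviation gives −$1629 → loss $1629.
$20701: truthful gives $0, deviation gives −$746 → loss $746.
Maximum loss: $2678.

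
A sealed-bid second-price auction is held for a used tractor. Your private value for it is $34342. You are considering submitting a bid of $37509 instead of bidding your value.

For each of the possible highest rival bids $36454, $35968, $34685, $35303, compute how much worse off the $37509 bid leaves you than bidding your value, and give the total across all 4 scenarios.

$5042

The deviation costs you only when the competing bid falls strictly between $34342 and $37509; elsewhere both bids give the same outcome.
$36454: truthful payoff $0, deviation payoff −$2112 → loss $2112.
$35968: truthful payoff $0, deviation payoff −$1626 → loss $1626.
$34685: truthful payoff $0, deviation payoff −$343 → loss $343.
$35303: truthful payoff $0, deviation payoff −$961 → loss $961.
Total loss = $2112 + $1626 + $343 + $961 = $5042.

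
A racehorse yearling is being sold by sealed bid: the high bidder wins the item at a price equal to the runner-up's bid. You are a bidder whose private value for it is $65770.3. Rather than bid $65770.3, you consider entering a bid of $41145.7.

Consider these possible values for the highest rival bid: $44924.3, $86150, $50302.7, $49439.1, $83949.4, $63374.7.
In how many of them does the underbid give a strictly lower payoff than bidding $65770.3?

The deviation hurts exactly when the highest competing bid lies strictly between $41145.7 and $65770.3 — underbidding then forfeits a profitable win.
$44924.3: inside the interval → strictly worse (loss $20846).
$86150: above both → same outcome either way.
$50302.7: inside the interval → strictly worse (loss $15467.6).
$49439.1: inside the interval → strictly worse (loss $16331.2).
$83949.4: above both → same outcome either way.
$63374.7: inside the interval → strictly worse (loss $2395.6).
Count: 4.

4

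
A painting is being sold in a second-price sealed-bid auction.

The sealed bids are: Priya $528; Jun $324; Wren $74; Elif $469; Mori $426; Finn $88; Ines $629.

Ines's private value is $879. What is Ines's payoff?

Highest bid: Ines at $629, so Ines wins.
Second-highest bid: Priya at $528 — that is the price the winner pays.
Ines's payoff = value − price = $879 − $528 = $351.

$351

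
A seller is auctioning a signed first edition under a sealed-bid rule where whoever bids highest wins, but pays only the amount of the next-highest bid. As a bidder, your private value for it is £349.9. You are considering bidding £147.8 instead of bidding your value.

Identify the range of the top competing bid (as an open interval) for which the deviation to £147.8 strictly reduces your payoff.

If the competing bid is below £147.8, both bids win at the same price — no difference.
If it is above £349.9, both bids lose — no difference.
If it lies strictly between £147.8 and £349.9, bidding your value wins at a price below your value (positive payoff) while bidding £147.8 loses (payoff 0).
So the deviation strictly hurts on the open interval (£147.8, £349.9).
Truthful bidding weakly dominates here: raising your bid can only win items priced above your value, and lowering it can only forfeit items priced below.

(£147.8, £349.9)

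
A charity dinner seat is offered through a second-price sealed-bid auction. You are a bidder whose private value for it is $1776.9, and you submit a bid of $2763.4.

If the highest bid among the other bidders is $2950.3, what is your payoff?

$0

Your bid $2763.4 is below the highest competing bid $2950.3, so you lose.
A losing bidder pays nothing and receives nothing: payoff = $0.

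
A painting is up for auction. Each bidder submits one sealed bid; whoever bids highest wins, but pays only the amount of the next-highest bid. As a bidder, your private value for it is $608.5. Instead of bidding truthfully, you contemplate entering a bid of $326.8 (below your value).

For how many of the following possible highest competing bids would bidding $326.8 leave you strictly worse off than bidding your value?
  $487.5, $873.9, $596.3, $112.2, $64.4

2

The deviation hurts exactly when the highest competing bid lies strictly between $326.8 and $608.5 — underbidding then forfeits a profitable win.
$487.5: inside the interval → strictly worse (loss $121).
$873.9: above both → same outcome either way.
$596.3: inside the interval → strictly worse (loss $12.2).
$112.2: below both → same outcome either way.
$64.4: below both → same outcome either way.
Count: 2.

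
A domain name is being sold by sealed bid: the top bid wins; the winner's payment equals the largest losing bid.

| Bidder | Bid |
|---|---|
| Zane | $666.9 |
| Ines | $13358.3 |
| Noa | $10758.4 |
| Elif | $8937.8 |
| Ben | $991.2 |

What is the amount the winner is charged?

Highest bid: Ines at $13358.3, so Ines wins.
Second-highest bid: Noa at $10758.4 — that is the price the winner pays.

$10758.4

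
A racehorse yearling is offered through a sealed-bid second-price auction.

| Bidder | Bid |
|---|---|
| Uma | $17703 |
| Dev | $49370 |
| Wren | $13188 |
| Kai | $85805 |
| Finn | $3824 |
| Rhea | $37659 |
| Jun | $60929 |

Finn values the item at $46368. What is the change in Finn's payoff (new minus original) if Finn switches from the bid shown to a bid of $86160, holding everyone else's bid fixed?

−$39437

The highest bid among the other bidders is $85805; Finn's bid doesn't change that.
Original bid $3824: Finn is not highest (top rival bid is $85805); payoff $0.
Alternative bid $86160: Finn is highest, pays the top rival bid $85805; payoff $46368 − $85805 = −$39437.
Change in payoff = −$39437 − ($0) = −$39437.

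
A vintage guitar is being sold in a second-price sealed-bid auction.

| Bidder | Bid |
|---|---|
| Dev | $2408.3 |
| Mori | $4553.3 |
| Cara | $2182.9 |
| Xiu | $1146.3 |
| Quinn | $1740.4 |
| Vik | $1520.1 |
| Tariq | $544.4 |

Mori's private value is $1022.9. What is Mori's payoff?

−$1385.4

Highest bid: Mori at $4553.3, so Mori wins.
Second-highest bid: Dev at $2408.3 — that is the price the winner pays.
Mori's payoff = value − price = $1022.9 − $2408.3 = −$1385.4.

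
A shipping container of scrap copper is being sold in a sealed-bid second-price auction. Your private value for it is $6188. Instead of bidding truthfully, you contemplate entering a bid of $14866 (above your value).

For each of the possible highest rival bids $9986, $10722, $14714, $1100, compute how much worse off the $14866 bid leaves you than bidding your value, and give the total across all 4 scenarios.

$16858

The deviation costs you only when the competing bid falls strictly between $6188 and $14866; elsewhere both bids give the same outcome.
$9986: truthful payoff $0, deviation payoff −$3798 → loss $3798.
$10722: truthful payoff $0, deviation payoff −$4534 → loss $4534.
$14714: truthful payoff $0, deviation payoff −$8526 → loss $8526.
$1100: outcomes coincide → loss $0.
Total loss = $3798 + $4534 + $8526 = $16858.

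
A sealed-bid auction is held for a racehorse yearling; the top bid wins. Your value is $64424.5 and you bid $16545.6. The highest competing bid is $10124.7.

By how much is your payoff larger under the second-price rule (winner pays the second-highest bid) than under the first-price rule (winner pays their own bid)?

$6420.9

You have the highest bid, so you win under either rule.
Second-price: pay $10124.7 → payoff $54299.8.
First-price: pay your own bid $16545.6 → payoff $47878.9.
Difference = $54299.8 − ($47878.9) = $6420.9.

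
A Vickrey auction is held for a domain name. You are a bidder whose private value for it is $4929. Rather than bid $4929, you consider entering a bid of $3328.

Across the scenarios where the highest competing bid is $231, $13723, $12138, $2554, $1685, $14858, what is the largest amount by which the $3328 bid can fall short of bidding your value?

$0

$231: same outcome either way → loss $0.
$13723: same outcome either way → loss $0.
$12138: same outcome either way → loss $0.
$2554: same outcome either way → loss $0.
$1685: same outcome either way → loss $0.
$14858: same outcome either way → loss $0.
Maximum loss: $0.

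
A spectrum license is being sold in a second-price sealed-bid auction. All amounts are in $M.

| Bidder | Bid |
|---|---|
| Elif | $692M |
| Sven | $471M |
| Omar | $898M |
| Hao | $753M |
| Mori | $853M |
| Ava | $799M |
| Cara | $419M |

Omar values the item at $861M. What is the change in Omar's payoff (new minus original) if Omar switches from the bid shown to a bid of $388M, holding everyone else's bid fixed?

−$8M

The highest bid among the other bidders is $853M; Omar's bid doesn't change that.
Original bid $898M: Omar is highest, pays the top rival bid $853M; payoff $861M − $853M = $8M.
Alternative bid $388M: Omar is not highest (top rival bid is $853M); payoff $0M.
Change in payoff = $0M − ($8M) = −$8M.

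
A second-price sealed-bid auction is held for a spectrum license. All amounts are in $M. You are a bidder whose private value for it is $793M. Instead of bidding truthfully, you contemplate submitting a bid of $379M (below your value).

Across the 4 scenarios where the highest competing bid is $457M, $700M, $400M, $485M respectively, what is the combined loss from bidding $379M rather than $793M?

$1130M

The deviation costs you only when the competing bid falls strictly between $379M and $793M; elsewhere both bids give the same outcome.
$457M: truthful payoff $336M, deviation payoff $0M → loss $336M.
$700M: truthful payoff $93M, deviation payoff $0M → loss $93M.
$400M: truthful payoff $393M, deviation payoff $0M → loss $393M.
$485M: truthful payoff $308M, deviation payoff $0M → loss $308M.
Total loss = $336M + $93M + $393M + $308M = $1130M.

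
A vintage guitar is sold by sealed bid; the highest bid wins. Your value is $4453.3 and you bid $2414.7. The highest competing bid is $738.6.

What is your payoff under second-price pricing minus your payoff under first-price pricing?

$1676.1

You have the highest bid, so you win under either rule.
Second-price: pay $738.6 → payoff $3714.7.
First-price: pay your own bid $2414.7 → payoff $2038.6.
Difference = $3714.7 − ($2038.6) = $1676.1.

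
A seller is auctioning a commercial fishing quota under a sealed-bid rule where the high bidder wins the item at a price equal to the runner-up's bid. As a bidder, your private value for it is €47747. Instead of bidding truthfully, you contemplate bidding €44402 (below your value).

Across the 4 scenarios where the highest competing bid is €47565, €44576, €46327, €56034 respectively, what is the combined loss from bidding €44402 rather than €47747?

The deviation costs you only when the competing bid falls strictly between €44402 and €47747; elsewhere both bids give the same outcome.
€47565: truthful payoff €182, deviation payoff €0 → loss €182.
€44576: truthful payoff €3171, deviation payoff €0 → loss €3171.
€46327: truthful payoff €1420, deviation payoff €0 → loss €1420.
€56034: outcomes coincide → loss €0.
Total loss = €182 + €3171 + €1420 = €4773.

€4773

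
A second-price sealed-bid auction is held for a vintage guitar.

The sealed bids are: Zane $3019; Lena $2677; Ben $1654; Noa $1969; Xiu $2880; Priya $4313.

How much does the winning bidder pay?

$3019

Highest bid: Priya at $4313, so Priya wins.
Second-highest bid: Zane at $3019 — that is the price the winner pays.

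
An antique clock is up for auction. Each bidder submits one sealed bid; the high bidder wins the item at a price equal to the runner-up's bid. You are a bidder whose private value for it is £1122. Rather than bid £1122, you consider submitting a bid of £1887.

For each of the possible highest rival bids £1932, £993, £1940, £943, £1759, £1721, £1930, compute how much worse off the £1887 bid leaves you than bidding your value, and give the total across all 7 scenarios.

The deviation costs you only when the competing bid falls strictly between £1122 and £1887; elsewhere both bids give the same outcome.
£1932: outcomes coincide → loss £0.
£993: outcomes coincide → loss £0.
£1940: outcomes coincide → loss £0.
£943: outcomes coincide → loss £0.
£1759: truthful payoff £0, deviation payoff −£637 → loss £637.
£1721: truthful payoff £0, deviation payoff −£599 → loss £599.
£1930: outcomes coincide → loss £0.
Total loss = £637 + £599 = £1236.

£1236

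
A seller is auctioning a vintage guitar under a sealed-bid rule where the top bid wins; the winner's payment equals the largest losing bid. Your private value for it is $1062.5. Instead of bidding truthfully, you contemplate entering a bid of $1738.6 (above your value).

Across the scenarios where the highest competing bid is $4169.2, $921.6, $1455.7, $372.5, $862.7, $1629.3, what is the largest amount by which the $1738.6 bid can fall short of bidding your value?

$4169.2: same outcome either way → loss $0.
$921.6: same outcome either way → loss $0.
$1455.7: truthful gives $0, deviation gives −$393.2 → loss $393.2.
$372.5: same outcome either way → loss $0.
$862.7: same outcome either way → loss $0.
$1629.3: truthful gives $0, deviation gives −$566.8 → loss $566.8.
Maximum loss: $566.8.

$566.8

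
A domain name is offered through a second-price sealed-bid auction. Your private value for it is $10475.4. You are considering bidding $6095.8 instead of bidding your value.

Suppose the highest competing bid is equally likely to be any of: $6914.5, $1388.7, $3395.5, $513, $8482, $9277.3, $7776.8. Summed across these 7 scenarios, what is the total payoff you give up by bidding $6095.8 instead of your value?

$9451

The deviation costs you only when the competing bid falls strictly between $6095.8 and $10475.4; elsewhere both bids give the same outcome.
$6914.5: truthful payoff $3560.9, deviation payoff $0 → loss $3560.9.
$1388.7: outcomes coincide → loss $0.
$3395.5: outcomes coincide → loss $0.
$513: outcomes coincide → loss $0.
$8482: truthful payoff $1993.4, deviation payoff $0 → loss $1993.4.
$9277.3: truthful payoff $1198.1, deviation payoff $0 → loss $1198.1.
$7776.8: truthful payoff $2698.6, deviation payoff $0 → loss $2698.6.
Total loss = $3560.9 + $1993.4 + $1198.1 + $2698.6 = $9451.
Because the price is fixed by the runner-up's bid, deviating from your value can only change a good outcome into a bad one — never the reverse.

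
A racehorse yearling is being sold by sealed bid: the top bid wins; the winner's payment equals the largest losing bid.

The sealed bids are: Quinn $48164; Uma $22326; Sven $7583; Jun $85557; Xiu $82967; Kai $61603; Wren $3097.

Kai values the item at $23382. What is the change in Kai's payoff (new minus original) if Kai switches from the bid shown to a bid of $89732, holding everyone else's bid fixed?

The highest bid among the other bidders is $85557; Kai's bid doesn't change that.
Original bid $61603: Kai is not highest (top rival bid is $85557); payoff $0.
Alternative bid $89732: Kai is highest, pays the top rival bid $85557; payoff $23382 − $85557 = −$62175.
Change in payoff = −$62175 − ($0) = −$62175.

−$62175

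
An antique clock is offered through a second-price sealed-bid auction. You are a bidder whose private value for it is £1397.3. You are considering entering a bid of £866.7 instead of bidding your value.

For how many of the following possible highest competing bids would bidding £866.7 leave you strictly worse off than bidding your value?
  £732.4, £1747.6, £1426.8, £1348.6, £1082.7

2

The deviation hurts exactly when the highest competing bid lies strictly between £866.7 and £1397.3 — underbidding then forfeits a profitable win.
£732.4: below both → same outcome either way.
£1747.6: above both → same outcome either way.
£1426.8: above both → same outcome either way.
£1348.6: inside the interval → strictly worse (loss £48.7).
£1082.7: inside the interval → strictly worse (loss £314.6).
Count: 2.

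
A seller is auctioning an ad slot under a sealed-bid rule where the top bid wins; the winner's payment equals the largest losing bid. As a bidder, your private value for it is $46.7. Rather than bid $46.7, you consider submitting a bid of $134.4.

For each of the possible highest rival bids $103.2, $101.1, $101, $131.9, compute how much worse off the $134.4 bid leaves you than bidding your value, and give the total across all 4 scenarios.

The deviation costs you only when the competing bid falls strictly between $46.7 and $134.4; elsewhere both bids give the same outcome.
$103.2: truthful payoff $0, deviation payoff −$56.5 → loss $56.5.
$101.1: truthful payoff $0, deviation payoff −$54.4 → loss $54.4.
$101: truthful payoff $0, deviation payoff −$54.3 → loss $54.3.
$131.9: truthful payoff $0, deviation payoff −$85.2 → loss $85.2.
Total loss = $56.5 + $54.4 + $54.3 + $85.2 = $250.4.
In a second-price auction your bid sets only whether you win, not what you pay, so bidding your true value is weakly dominant.

$250.4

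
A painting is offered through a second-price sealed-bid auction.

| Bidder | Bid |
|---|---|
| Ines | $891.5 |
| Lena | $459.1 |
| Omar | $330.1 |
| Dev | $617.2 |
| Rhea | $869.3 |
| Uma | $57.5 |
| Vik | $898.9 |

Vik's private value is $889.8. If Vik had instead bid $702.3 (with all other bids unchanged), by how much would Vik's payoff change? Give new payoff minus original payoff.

$1.7

The highest bid among the other bidders is $891.5; Vik's bid doesn't change that.
Original bid $898.9: Vik is highest, pays the top rival bid $891.5; payoff $889.8 − $891.5 = −$1.7.
Alternative bid $702.3: Vik is not highest (top rival bid is $891.5); payoff $0.
Change in payoff = $0 − (−$1.7) = $1.7.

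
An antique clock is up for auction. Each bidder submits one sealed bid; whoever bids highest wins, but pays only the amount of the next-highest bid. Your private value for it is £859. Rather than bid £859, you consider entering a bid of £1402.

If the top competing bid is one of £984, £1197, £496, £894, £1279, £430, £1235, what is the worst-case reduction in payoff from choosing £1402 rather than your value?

£984: truthful gives £0, deviation gives −£125 → loss £125.
£1197: truthful gives £0, deviation gives −£338 → loss £338.
£496: same outcome either way → loss £0.
£894: truthful gives £0, deviation gives −£35 → loss £35.
£1279: truthful gives £0, deviation gives −£420 → loss £420.
£430: same outcome either way → loss £0.
£1235: truthful gives £0, deviation gives −£376 → loss £376.
Maximum loss: £420.

£420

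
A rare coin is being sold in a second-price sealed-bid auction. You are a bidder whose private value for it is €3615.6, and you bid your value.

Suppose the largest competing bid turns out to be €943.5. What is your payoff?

Your bid €3615.6 exceeds the highest competing bid €943.5, so you win.
In a second-price auction the winner pays the second-highest bid, €943.5.
Payoff = value − price = €3615.6 − €943.5 = €2672.1.

€2672.1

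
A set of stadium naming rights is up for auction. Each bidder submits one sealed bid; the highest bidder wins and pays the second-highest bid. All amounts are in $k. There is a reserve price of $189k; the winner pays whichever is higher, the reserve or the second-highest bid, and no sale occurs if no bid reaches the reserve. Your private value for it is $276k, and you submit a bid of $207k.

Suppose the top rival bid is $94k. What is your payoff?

Your bid $207k is the highest and exceeds the reserve.
Price = max(second-highest bid, reserve) = max($94k, $189k) = $189k.
Payoff = $276k − $189k = $87k.

$87k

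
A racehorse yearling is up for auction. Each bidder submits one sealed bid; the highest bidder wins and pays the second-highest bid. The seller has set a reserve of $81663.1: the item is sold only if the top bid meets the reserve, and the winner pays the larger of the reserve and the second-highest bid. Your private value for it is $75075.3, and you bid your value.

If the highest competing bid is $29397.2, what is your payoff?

Your bid $75075.3 is the highest bid but falls below the reserve $81663.1, so the item goes unsold. Payoff $0.

$0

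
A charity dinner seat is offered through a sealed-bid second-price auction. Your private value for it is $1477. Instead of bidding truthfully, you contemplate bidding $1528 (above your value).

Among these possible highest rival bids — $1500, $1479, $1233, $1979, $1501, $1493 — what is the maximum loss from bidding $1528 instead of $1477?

$1500: truthful gives $0, deviation gives −$23 → loss $23.
$1479: truthful gives $0, deviation gives −$2 → loss $2.
$1233: same outcome either way → loss $0.
$1979: same outcome either way → loss $0.
$1501: truthful gives $0, deviation gives −$24 → loss $24.
$1493: truthful gives $0, deviation gives −$16 → loss $16.
Maximum loss: $24.

$24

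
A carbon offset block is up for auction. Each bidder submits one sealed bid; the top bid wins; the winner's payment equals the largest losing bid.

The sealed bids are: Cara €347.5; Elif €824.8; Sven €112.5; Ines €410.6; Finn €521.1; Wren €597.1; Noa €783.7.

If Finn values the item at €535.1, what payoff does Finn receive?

€0

Highest bid: Elif at €824.8, so Elif wins.
Second-highest bid: Noa at €783.7 — that is the price the winner pays.
Finn did not win, so Finn pays nothing and receives nothing: payoff €0.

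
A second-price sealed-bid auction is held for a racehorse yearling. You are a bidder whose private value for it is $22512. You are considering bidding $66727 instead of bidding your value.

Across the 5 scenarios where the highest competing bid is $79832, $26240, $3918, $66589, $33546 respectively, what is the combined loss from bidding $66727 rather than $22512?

$58839

The deviation costs you only when the competing bid falls strictly between $22512 and $66727; elsewhere both bids give the same outcome.
$79832: outcomes coincide → loss $0.
$26240: truthful payoff $0, deviation payoff −$3728 → loss $3728.
$3918: outcomes coincide → loss $0.
$66589: truthful payoff $0, deviation payoff −$44077 → loss $44077.
$33546: truthful payoff $0, deviation payoff −$11034 → loss $11034.
Total loss = $3728 + $44077 + $11034 = $58839.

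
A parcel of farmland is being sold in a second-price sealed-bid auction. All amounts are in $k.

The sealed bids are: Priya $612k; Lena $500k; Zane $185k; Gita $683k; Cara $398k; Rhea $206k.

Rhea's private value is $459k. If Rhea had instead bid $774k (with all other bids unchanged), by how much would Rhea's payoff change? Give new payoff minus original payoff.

The highest bid among the other bidders is $683k; Rhea's bid doesn't change that.
Original bid $206k: Rhea is not highest (top rival bid is $683k); payoff $0k.
Alternative bid $774k: Rhea is highest, pays the top rival bid $683k; payoff $459k − $683k = −$224k.
Change in payoff = −$224k − ($0k) = −$224k.

−$224k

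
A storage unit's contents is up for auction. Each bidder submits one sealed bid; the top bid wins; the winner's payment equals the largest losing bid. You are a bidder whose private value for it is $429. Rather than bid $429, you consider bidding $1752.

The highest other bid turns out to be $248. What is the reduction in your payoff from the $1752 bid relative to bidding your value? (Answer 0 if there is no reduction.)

$0

Bidding your value $429: you win (since $429 > $248) and pay $248. Payoff $181.
Bidding $1752: you win and pay $248. Payoff $429 − $248 = $181.
Difference = $181 − $181 = $0; both bids lead to the same outcome because the competing bid is below both your value and your alternative bid.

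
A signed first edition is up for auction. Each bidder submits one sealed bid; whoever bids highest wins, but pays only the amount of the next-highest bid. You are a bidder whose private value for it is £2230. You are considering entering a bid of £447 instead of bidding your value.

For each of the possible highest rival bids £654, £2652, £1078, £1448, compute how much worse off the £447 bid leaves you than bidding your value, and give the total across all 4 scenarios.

The deviation costs you only when the competing bid falls strictly between £447 and £2230; elsewhere both bids give the same outcome.
£654: truthful payoff £1576, deviation payoff £0 → loss £1576.
£2652: outcomes coincide → loss £0.
£1078: truthful payoff £1152, deviation payoff £0 → loss £1152.
£1448: truthful payoff £782, deviation payoff £0 → loss £782.
Total loss = £1576 + £1152 + £782 = £3510.

£3510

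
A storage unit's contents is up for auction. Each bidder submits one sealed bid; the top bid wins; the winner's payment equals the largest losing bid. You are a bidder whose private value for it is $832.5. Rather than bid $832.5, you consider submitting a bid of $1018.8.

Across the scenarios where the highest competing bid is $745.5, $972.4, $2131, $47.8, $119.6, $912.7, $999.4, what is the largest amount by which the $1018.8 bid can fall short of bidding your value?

$745.5: same outcome either way → loss $0.
$972.4: truthful gives $0, deviation gives −$139.9 → loss $139.9.
$2131: same outcome either way → loss $0.
$47.8: same outcome either way → loss $0.
$119.6: same outcome either way → loss $0.
$912.7: truthful gives $0, deviation gives −$80.2 → loss $80.2.
$999.4: truthful gives $0, deviation gives −$166.9 → loss $166.9.
Maximum loss: $166.9.

$166.9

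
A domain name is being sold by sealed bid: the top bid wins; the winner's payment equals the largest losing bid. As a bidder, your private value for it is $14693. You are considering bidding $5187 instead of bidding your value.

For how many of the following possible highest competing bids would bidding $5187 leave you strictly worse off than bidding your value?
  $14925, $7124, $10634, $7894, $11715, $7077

The deviation hurts exactly when the highest competing bid lies strictly between $5187 and $14693 — underbidding then forfeits a profitable win.
$14925: above both → same outcome either way.
$7124: inside the interval → strictly worse (loss $7569).
$10634: inside the interval → strictly worse (loss $4059).
$7894: inside the interval → strictly worse (loss $6799).
$11715: inside the interval → strictly worse (loss $2978).
$7077: inside the interval → strictly worse (loss $7616).
Count: 5.

5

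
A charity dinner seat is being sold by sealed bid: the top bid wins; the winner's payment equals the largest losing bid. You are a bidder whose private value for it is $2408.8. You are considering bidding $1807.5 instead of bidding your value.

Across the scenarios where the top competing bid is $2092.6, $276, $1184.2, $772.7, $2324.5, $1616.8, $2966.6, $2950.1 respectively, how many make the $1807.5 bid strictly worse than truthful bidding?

The deviation hurts exactly when the highest competing bid lies strictly between $1807.5 and $2408.8 — underbidding then forfeits a profitable win.
$2092.6: inside the interval → strictly worse (loss $316.2).
$276: below both → same outcome either way.
$1184.2: below both → same outcome either way.
$772.7: below both → same outcome either way.
$2324.5: inside the interval → strictly worse (loss $84.3).
$1616.8: below both → same outcome either way.
$2966.6: above both → same outcome either way.
$2950.1: above both → same outcome either way.
Count: 2.

2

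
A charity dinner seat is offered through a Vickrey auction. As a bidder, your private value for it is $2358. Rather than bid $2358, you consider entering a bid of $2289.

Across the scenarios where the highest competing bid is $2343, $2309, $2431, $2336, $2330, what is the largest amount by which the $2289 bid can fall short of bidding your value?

$2343: truthful gives $15, deviation gives $0 → loss $15.
$2309: truthful gives $49, deviation gives $0 → loss $49.
$2431: same outcome either way → loss $0.
$2336: truthful gives $22, deviation gives $0 → loss $22.
$2330: truthful gives $28, deviation gives $0 → loss $28.
Maximum loss: $49.

$49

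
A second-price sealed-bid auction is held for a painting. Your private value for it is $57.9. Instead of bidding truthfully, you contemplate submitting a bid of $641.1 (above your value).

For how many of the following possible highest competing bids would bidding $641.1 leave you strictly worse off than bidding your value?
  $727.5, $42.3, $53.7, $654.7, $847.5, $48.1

0

The deviation hurts exactly when the highest competing bid lies strictly between $57.9 and $641.1 — overbidding then wins at a price above your value.
$727.5: above both → same outcome either way.
$42.3: below both → same outcome either way.
$53.7: below both → same outcome either way.
$654.7: above both → same outcome either way.
$847.5: above both → same outcome either way.
$48.1: below both → same outcome either way.
Count: 0.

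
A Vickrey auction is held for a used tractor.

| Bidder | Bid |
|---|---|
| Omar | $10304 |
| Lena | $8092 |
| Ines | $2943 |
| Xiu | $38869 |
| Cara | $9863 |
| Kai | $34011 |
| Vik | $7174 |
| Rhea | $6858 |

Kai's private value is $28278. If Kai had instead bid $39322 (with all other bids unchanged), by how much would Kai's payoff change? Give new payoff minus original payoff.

−$10591

The highest bid among the other bidders is $38869; Kai's bid doesn't change that.
Original bid $34011: Kai is not highest (top rival bid is $38869); payoff $0.
Alternative bid $39322: Kai is highest, pays the top rival bid $38869; payoff $28278 − $38869 = −$10591.
Change in payoff = −$10591 − ($0) = −$10591.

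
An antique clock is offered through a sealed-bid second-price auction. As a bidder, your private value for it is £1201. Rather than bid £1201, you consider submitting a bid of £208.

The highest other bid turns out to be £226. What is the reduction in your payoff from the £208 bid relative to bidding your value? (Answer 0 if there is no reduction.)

Bidding your value £1201: you win (since £1201 > £226) and pay £226. Payoff £975.
Bidding £208: you lose. Payoff £0.
The competing bid £226 lies between your shaded bid and your value, so underbidding forfeits an item you could have won at a profitable price.
Loss from deviating = £975 − (£0) = £975.

£975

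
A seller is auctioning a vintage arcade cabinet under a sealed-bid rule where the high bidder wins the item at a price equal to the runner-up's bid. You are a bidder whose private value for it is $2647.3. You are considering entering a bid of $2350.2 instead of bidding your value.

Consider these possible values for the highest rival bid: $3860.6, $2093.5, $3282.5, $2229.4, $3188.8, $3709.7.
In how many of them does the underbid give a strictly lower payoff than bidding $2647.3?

0

The deviation hurts exactly when the highest competing bid lies strictly between $2350.2 and $2647.3 — underbidding then forfeits a profitable win.
$3860.6: above both → same outcome either way.
$2093.5: below both → same outcome either way.
$3282.5: above both → same outcome either way.
$2229.4: below both → same outcome either way.
$3188.8: above both → same outcome either way.
$3709.7: above both → same outcome either way.
Count: 0.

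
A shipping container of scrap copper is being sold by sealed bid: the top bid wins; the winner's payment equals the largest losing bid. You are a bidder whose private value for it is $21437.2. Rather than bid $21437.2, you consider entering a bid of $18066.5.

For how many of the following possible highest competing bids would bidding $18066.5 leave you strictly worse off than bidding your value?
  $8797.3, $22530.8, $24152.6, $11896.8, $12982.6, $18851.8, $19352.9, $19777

3

The deviation hurts exactly when the highest competing bid lies strictly between $18066.5 and $21437.2 — underbidding then forfeits a profitable win.
$8797.3: below both → same outcome either way.
$22530.8: above both → same outcome either way.
$24152.6: above both → same outcome either way.
$11896.8: below both → same outcome either way.
$12982.6: below both → same outcome either way.
$18851.8: inside the interval → strictly worse (loss $2585.4).
$19352.9: inside the interval → strictly worse (loss $2084.3).
$19777: inside the interval → strictly worse (loss $1660.2).
Count: 3.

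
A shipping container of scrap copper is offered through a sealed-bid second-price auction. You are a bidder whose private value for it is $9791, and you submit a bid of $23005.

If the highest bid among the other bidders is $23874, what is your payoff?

$0

Your bid $23005 is below the highest competing bid $23874, so you lose.
A losing bidder pays nothing and receives nothing: payoff = $0.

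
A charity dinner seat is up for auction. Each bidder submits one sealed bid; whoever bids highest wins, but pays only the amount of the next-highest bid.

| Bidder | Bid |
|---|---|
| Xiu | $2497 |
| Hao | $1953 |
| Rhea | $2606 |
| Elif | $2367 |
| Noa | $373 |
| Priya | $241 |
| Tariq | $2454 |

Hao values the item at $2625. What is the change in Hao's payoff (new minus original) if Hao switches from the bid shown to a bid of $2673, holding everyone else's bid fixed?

$19

The highest bid among the other bidders is $2606; Hao's bid doesn't change that.
Original bid $1953: Hao is not highest (top rival bid is $2606); payoff $0.
Alternative bid $2673: Hao is highest, pays the top rival bid $2606; payoff $2625 − $2606 = $19.
Change in payoff = $19 − ($0) = $19.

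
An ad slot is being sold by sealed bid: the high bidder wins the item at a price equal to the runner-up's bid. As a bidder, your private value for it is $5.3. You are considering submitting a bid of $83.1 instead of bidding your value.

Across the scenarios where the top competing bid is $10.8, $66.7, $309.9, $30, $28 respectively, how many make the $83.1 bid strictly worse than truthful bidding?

4

The deviation hurts exactly when the highest competing bid lies strictly between $5.3 and $83.1 — overbidding then wins at a price above your value.
$10.8: inside the interval → strictly worse (loss $5.5).
$66.7: inside the interval → strictly worse (loss $61.4).
$309.9: above both → same outcome either way.
$30: inside the interval → strictly worse (loss $24.7).
$28: inside the interval → strictly worse (loss $22.7).
Count: 4.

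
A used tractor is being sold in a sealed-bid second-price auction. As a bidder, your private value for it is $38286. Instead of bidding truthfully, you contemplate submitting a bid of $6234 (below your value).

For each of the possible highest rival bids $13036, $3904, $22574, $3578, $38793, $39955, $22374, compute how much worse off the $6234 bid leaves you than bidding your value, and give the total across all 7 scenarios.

The deviation costs you only when the competing bid falls strictly between $6234 and $38286; elsewhere both bids give the same outcome.
$13036: truthful payoff $25250, deviation payoff $0 → loss $25250.
$3904: outcomes coincide → loss $0.
$22574: truthful payoff $15712, deviation payoff $0 → loss $15712.
$3578: outcomes coincide → loss $0.
$38793: outcomes coincide → loss $0.
$39955: outcomes coincide → loss $0.
$22374: truthful payoff $15912, deviation payoff $0 → loss $15912.
Total loss = $25250 + $15712 + $15912 = $56874.
In a second-price auction your bid sets only whether you win, not what you pay, so bidding your true value is weakly dominant.

$56874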